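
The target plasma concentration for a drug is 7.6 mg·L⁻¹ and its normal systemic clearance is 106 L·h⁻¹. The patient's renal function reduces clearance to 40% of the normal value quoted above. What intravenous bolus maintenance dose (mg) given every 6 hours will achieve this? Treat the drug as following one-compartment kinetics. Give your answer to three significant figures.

Patient clearance = 0.4 × 106.0 = 42.40 L/h
At steady state, dose per interval replaces the amount cleared in that interval: D/τ = CL·Css.
D = CL × Css × τ = 42.40 × 7.6 × 6 = 1933 mg

1930 mg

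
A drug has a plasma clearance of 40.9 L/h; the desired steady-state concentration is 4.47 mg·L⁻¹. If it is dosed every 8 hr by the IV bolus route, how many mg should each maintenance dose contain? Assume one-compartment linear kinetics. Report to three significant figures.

D = CL × Css × τ = 40.90 × 4.47 × 8 = 1463 mg

1460 mg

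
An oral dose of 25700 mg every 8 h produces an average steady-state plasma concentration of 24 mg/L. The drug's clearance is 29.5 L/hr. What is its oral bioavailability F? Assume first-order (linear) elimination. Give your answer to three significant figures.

0.220

F·D/τ = CL·Css at steady state → F = CL·Css·τ / D.
F = 29.5 × 24 × 8 / 25700 = 0.220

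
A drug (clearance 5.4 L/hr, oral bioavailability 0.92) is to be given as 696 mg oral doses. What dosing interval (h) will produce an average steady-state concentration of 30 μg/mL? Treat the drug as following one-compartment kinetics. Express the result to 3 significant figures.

F·D/τ = CL·Css → τ = F·D / (CL·Css).
τ = 0.92 × 696 / (5.4 × 30) = 3.953 h

3.95 h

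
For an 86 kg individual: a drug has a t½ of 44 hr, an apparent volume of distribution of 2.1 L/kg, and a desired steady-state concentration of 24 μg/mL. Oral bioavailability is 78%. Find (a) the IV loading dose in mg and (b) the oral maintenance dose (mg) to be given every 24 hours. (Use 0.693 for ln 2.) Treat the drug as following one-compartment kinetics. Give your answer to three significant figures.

(a) 4330 mg; (b) 2100 mg

Vd(total) = 86 kg × 2.1 L/kg = 180.6 L
LD = Vd × C = 180.6 × 24 = 4334 mg
CL = 0.693 × Vd / t½ = 0.693 × 180.6 / 44 = 2.844 L/h
D = CL × Css × τ / F = 2.844 × 24 × 24 / 0.78 = 2100 mg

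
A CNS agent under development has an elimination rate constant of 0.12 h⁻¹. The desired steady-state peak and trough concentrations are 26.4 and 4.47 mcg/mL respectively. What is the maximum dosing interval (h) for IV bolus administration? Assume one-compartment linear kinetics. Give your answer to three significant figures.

Between IV bolus doses, concentration decays as C = C₀·e^(−kτ), so C_peak/C_trough = e^(kτ).
τ_max = ln(C_peak/C_trough) / k = ln(26.4/4.47) / 0.1200 = 1.776 / 0.1200 = 14.80 h

14.8 h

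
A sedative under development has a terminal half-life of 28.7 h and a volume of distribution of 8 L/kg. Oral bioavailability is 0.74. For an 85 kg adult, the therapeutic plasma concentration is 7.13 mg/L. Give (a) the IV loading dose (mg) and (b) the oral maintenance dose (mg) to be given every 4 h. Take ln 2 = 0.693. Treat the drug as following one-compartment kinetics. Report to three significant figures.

Vd(total) = 85 kg × 8 L/kg = 680.0 L
LD = Vd × C = 680.0 × 7.13 = 4848 mg
CL = 0.693 × Vd / t½ = 0.693 × 680.0 / 28.7 = 16.42 L/h
D = CL × Css × τ / F = 16.42 × 7.13 × 4 / 0.74 = 632.8 mg

(a) 4850 mg; (b) 633 mg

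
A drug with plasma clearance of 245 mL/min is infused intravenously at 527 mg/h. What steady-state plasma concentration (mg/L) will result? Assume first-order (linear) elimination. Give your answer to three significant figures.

Convert clearance: 245 mL/min × 60 min/h ÷ 1000 mL/L = 14.70 L/h
Css = rate / CL = 527 / 14.70 = 35.85 mg/L

35.9 mg/L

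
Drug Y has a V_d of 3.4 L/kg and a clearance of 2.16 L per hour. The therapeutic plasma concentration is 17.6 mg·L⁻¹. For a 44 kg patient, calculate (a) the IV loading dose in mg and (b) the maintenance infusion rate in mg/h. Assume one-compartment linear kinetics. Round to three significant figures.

Total Vd = 3.4 × 44 = 149.6 L
LD = Vd · C_target = 149.6 × 17.6 = 2633 mg
Maintenance: replace elimination → rate = CL × Css = 2.160 × 17.6 = 38.02 mg/h

(a) 2630 mg; (b) 38.0 mg/h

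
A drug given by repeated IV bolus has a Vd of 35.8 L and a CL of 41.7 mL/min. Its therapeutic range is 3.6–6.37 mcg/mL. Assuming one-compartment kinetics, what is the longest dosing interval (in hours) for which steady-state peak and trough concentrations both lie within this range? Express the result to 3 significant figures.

8.17 h

CL = 41.7 mL/min = 41.7 × 0.06 = 2.502 L/h
k = CL / Vd = 2.502 / 35.80 = 0.06989 h⁻¹
Between IV bolus doses, concentration decays as C = C₀·e^(−kτ), so C_peak/C_trough = e^(kτ).
τ_max = ln(C_peak/C_trough) / k = ln(6.37/3.6) / 0.06989 = 0.5707 / 0.06989 = 8.166 h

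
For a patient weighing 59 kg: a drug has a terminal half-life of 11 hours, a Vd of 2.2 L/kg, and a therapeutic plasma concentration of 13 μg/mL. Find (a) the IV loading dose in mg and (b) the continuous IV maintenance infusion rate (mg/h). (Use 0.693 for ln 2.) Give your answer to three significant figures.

(a) 1690 mg; (b) 106 mg/h

Total Vd = 2.2 × 59 = 129.8 L
LD = Vd × C = 129.8 × 13 = 1687 mg
CL = 0.693 × Vd / t½ = 0.693 × 129.8 / 11 = 8.177 L/h
Infusion rate = CL × Css = 8.177 × 13 = 106.3 mg/h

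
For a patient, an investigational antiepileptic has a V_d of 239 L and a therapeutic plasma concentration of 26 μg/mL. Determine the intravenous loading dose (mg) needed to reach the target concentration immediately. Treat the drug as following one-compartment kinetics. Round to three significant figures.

6210 mg

The loading dose fills Vd to the target concentration.
LD = Vd × C = 239.0 × 26.00 = 6214 mg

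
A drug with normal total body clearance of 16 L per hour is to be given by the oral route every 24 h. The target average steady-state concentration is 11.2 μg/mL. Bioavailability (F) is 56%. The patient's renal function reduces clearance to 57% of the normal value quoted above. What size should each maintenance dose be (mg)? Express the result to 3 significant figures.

4380 mg

Patient clearance = 0.57 × 16.00 = 9.120 L/h
D = CL × Css × τ / F = 9.120 × 11.2 × 24 / 0.56 = 4378 mg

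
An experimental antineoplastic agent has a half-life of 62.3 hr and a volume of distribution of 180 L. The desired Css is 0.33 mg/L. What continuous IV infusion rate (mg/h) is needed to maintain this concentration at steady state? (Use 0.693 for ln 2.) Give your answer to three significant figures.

CL = 0.693 × Vd / t½ = 0.693 × 180.0 / 62.3 = 2.002 L/h
Infusion rate = CL × Css = 2.002 × 0.33 = 0.6607 mg/h

0.661 mg/h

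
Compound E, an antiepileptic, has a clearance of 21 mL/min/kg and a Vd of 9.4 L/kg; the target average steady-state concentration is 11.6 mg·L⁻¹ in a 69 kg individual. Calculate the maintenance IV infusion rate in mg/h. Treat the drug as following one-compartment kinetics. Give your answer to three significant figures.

CL = 21 mL/min/kg × 69 kg = 1449 mL/min = 1449 × 60/1000 = 86.94 L/h
R₀ = 86.94 × 11.6 = 1009 mg/h

1010 mg/h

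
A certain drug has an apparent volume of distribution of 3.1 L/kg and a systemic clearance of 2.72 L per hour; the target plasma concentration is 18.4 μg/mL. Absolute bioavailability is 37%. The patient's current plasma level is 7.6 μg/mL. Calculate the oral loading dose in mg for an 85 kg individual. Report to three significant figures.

7690 mg

Total Vd = 3.1 × 85 = 263.5 L
Concentration deficit ΔC = 18.4 − 7.6 = 10.80 mg/L
LD = Vd × ΔC / F = 263.5 × 10.80 / 0.37 = 7691 mg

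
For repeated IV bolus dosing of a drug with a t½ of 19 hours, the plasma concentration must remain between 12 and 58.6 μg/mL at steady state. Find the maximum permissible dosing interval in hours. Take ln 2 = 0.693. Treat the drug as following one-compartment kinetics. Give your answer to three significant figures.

k = 0.693 / t½ = 0.693 / 19 = 0.03647 h⁻¹
Between IV bolus doses, concentration decays as C = C₀·e^(−kτ), so C_peak/C_trough = e^(kτ).
τ_max = ln(C_peak/C_trough) / k = ln(58.6/12) / 0.03647 = 1.586 / 0.03647 = 43.49 h

43.5 h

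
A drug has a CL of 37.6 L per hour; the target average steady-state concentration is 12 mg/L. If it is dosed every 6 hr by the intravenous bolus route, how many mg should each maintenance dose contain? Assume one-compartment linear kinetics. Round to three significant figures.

D = CL × Css × τ = 37.60 × 12 × 6 = 2707 mg

2710 mg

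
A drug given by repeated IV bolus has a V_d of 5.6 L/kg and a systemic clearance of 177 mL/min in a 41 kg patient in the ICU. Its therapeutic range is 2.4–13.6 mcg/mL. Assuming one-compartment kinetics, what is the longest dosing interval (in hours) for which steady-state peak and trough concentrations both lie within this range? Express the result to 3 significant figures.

37.5 h

Vd(total) = 41 kg × 5.6 L/kg = 229.6 L
Convert clearance: 177 mL/min × 60 min/h ÷ 1000 mL/L = 10.62 L/h
k = CL / Vd = 10.62 / 229.6 = 0.04625 h⁻¹
Between IV bolus doses, concentration decays as C = C₀·e^(−kτ), so C_peak/C_trough = e^(kτ).
τ_max = ln(C_peak/C_trough) / k = ln(13.6/2.4) / 0.04625 = 1.735 / 0.04625 = 37.51 h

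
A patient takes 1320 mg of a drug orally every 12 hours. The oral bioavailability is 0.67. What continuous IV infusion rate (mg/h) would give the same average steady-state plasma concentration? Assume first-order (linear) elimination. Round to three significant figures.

73.7 mg/h

Equivalent systemic input: infusion rate = F·D/τ.
Rate = 0.67 × 1320 / 12 = 73.70 mg/h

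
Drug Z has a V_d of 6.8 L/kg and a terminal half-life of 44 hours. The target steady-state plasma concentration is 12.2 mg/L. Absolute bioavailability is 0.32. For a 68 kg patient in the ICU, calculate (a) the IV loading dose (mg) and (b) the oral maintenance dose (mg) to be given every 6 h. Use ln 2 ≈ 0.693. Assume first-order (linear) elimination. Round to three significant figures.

Vd(total) = 68 kg × 6.8 L/kg = 462.4 L
LD = Vd × C = 462.4 × 12.2 = 5641 mg
CL = 0.693 × Vd / t½ = 0.693 × 462.4 / 44 = 7.283 L/h
D = CL × Css × τ / F = 7.283 × 12.2 × 6 / 0.32 = 1666 mg

(a) 5640 mg; (b) 1670 mg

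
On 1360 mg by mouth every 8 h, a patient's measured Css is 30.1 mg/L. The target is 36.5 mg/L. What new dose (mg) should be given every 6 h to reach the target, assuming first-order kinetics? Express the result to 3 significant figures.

1240 mg

With linear kinetics, Css is proportional to dose rate (D/τ) at fixed clearance.
D₂ = D₁ × (Css,target / Css,current) × (τ₂/τ₁) = 1360 × (36.5/30.1) × (6/8) = 1237 mg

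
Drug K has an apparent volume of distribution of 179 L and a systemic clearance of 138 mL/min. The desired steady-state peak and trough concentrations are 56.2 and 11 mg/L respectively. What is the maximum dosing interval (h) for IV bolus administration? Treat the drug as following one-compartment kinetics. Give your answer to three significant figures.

35.3 h

Convert clearance: 138 mL/min × 60 min/h ÷ 1000 mL/L = 8.280 L/h
k = CL / Vd = 8.280 / 179.0 = 0.04626 h⁻¹
Between IV bolus doses, concentration decays as C = C₀·e^(−kτ), so C_peak/C_trough = e^(kτ).
τ_max = ln(C_peak/C_trough) / k = ln(56.2/11) / 0.04626 = 1.631 / 0.04626 = 35.26 h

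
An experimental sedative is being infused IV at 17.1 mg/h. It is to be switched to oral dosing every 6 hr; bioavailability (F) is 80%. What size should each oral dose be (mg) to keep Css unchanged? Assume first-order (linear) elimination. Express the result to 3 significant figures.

128 mg

To maintain the same Css, the systemic dosing rate must be unchanged: F·D/τ = infusion rate.
D = rate × τ / F = 17.1 × 6 / 0.8 = 128.3 mg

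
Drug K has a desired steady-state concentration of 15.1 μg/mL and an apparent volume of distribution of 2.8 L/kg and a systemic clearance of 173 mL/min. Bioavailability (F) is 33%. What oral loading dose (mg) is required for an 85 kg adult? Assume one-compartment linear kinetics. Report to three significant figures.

10900 mg

Total Vd = 2.8 × 85 = 238.0 L
LD = Vd × C / F = 238.0 × 15.10 / 0.33 = 10890 mg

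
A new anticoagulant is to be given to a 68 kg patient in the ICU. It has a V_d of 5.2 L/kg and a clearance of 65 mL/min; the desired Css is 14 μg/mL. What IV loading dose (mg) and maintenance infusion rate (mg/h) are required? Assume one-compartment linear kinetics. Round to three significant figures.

(a) 4950 mg; (b) 54.6 mg/h

Vd = 5.2 L/kg × 68 kg = 353.6 L
Loading: fill Vd to C_target → 353.6 L × 14 mg/L = 4950 mg
Convert clearance: 65 mL/min × 60 min/h ÷ 1000 mL/L = 3.900 L/h
Maintenance: replace elimination → rate = CL × Css = 3.900 × 14 = 54.60 mg/h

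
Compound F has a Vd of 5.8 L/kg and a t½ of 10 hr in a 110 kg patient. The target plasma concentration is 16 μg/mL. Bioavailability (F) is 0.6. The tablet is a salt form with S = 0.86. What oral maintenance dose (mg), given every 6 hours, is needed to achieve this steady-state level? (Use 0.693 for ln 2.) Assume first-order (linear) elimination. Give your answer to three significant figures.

Vd = 5.8 L/kg × 110 kg = 638.0 L
k = 0.693/10 = 0.06930 h⁻¹, so CL = k·Vd = 0.06930 × 638.0 = 44.21 L/h
D = CL × Css × τ / F / S = 44.21 × 16 × 6 / 0.6 / 0.86 = 8225 mg

8230 mg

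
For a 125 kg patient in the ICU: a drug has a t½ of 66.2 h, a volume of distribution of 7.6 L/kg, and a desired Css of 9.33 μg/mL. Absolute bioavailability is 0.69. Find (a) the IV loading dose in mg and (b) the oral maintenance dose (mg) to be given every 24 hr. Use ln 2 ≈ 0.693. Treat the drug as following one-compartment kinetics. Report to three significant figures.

(a) 8860 mg; (b) 3230 mg

Total Vd = 7.6 × 125 = 950.0 L
LD = Vd × C = 950.0 × 9.33 = 8864 mg
CL = 0.693 × Vd / t½ = 0.693 × 950.0 / 66.2 = 9.945 L/h
D = CL × Css × τ / F = 9.945 × 9.33 × 24 / 0.69 = 3227 mg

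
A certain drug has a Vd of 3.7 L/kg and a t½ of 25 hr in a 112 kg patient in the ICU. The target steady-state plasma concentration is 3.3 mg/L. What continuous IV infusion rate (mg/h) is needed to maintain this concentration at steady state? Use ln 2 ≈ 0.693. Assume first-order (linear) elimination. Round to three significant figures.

37.9 mg/h

Total Vd = 3.7 × 112 = 414.4 L
CL = 0.693 × Vd / t½ = 0.693 × 414.4 / 25 = 11.49 L/h
Infusion rate = CL × Css = 11.49 × 3.3 = 37.92 mg/h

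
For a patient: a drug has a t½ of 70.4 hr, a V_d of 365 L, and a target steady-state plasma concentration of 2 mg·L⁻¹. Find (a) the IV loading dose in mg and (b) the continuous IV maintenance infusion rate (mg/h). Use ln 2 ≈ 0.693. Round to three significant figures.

LD = Vd × C = 365.0 × 2 = 730.0 mg
CL = 0.693 × Vd / t½ = 0.693 × 365.0 / 70.4 = 3.593 L/h
Infusion rate = CL × Css = 3.593 × 2 = 7.186 mg/h

(a) 730 mg; (b) 7.19 mg/h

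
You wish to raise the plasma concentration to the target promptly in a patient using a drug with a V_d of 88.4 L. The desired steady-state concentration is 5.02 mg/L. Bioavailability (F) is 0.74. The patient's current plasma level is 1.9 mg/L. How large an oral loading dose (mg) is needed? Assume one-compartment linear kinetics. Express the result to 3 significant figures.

The loading dose fills Vd to the target concentration.
Concentration deficit ΔC = 5.02 − 1.9 = 3.120 mg/L
LD = Vd × ΔC / F = 88.40 × 3.120 / 0.74 = 372.7 mg

373 mg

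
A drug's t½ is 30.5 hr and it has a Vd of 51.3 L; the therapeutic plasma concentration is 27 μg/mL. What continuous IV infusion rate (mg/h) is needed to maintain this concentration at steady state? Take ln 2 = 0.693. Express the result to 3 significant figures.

31.5 mg/h

k = 0.693/30.5 = 0.02272 h⁻¹, so CL = k·Vd = 0.02272 × 51.30 = 1.166 L/h
Infusion rate = CL × Css = 1.166 × 27 = 31.48 mg/h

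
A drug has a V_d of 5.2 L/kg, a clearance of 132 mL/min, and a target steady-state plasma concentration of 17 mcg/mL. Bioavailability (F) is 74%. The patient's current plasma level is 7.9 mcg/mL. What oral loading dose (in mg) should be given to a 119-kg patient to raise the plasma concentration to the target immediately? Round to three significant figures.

7610 mg

Total Vd = 5.2 × 119 = 618.8 L
Concentration deficit ΔC = 17 − 7.9 = 9.100 mg/L
LD = Vd × ΔC / F = 618.8 × 9.100 / 0.74 = 7610 mg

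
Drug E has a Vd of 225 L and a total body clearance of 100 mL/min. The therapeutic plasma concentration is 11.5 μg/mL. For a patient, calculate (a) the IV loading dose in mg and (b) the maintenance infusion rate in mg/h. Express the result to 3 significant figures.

Loading: fill Vd to C_target → 225.0 L × 11.5 mg/L = 2588 mg
CL = 100 mL/min × 60/1000 = 6.000 L/h
Maintenance infusion rate = CL × Css = 6.000 × 11.5 = 69.00 mg/h

(a) 2590 mg; (b) 69.0 mg/h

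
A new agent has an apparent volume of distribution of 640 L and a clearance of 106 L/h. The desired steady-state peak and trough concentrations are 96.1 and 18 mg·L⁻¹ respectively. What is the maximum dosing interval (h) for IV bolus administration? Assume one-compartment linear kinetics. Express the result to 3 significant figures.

k = CL / Vd = 106.0 / 640.0 = 0.1656 h⁻¹
Between IV bolus doses, concentration decays as C = C₀·e^(−kτ), so C_peak/C_trough = e^(kτ).
τ_max = ln(C_peak/C_trough) / k = ln(96.1/18) / 0.1656 = 1.675 / 0.1656 = 10.11 h

10.1 h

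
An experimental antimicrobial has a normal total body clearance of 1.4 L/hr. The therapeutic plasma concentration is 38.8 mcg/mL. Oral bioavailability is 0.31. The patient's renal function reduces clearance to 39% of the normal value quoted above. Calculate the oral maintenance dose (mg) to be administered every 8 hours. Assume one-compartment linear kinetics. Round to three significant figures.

547 mg

Patient clearance = 0.39 × 1.400 = 0.5460 L/h
At steady state, dose per interval replaces the amount cleared in that interval: F·D/τ = CL·Css.
D = CL × Css × τ / F = 0.5460 × 38.8 × 8 / 0.31 = 546.7 mg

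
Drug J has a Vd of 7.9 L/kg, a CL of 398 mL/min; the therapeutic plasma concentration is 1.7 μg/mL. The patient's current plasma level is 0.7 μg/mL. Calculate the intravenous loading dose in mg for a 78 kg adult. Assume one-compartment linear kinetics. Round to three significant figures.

616 mg

Total Vd = 7.9 × 78 = 616.2 L
Loading dose depends on Vd (not clearance): it fills the distribution volume.
Concentration deficit ΔC = 1.7 − 0.7 = 1.000 mg/L
LD = Vd × ΔC = 616.2 × 1.000 = 616.2 mg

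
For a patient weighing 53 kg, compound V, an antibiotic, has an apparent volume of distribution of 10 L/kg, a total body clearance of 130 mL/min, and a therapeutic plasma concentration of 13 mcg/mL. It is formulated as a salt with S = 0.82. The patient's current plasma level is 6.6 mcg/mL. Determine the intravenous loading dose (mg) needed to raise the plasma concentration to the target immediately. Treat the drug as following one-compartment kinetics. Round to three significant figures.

4140 mg

Vd = 10 L/kg × 53 kg = 530.0 L
Concentration deficit ΔC = 13 − 6.6 = 6.400 mg/L
LD = Vd × ΔC / S = 530.0 × 6.400 / 0.82 = 4137 mg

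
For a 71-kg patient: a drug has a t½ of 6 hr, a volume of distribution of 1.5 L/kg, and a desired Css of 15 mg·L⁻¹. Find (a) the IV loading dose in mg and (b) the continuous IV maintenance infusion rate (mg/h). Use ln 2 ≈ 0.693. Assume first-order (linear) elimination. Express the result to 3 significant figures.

(a) 1600 mg; (b) 185 mg/h

Vd(total) = 71 kg × 1.5 L/kg = 106.5 L
LD = Vd × C = 106.5 × 15 = 1598 mg
CL = 0.693 × Vd / t½ = 0.693 × 106.5 / 6 = 12.30 L/h
Infusion rate = CL × Css = 12.30 × 15 = 184.5 mg/h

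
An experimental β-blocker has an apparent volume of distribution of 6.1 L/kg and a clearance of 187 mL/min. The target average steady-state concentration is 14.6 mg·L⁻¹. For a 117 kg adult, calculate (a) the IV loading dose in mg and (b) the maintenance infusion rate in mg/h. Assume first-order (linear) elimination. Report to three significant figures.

Total Vd = 6.1 × 117 = 713.7 L
Loading dose = Vd × C = 713.7 × 14.6 = 10420 mg
CL = 187 mL/min × 60/1000 = 11.22 L/h
Infusion rate = 11.22 L/h × 14.6 mg/L = 163.8 mg/h

(a) 10400 mg; (b) 164 mg/h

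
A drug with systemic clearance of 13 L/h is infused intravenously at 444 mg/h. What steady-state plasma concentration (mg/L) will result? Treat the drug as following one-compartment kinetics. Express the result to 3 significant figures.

Css = rate / CL = 444 / 13.00 = 34.15 mg/L

34.2 mg/L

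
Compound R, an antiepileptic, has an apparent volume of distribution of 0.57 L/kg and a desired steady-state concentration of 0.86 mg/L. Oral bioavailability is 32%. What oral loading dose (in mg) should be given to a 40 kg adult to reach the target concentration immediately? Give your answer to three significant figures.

Vd(total) = 40 kg × 0.57 L/kg = 22.80 L
LD = Vd × C / F = 22.80 × 0.8600 / 0.32 = 61.28 mg

61.3 mg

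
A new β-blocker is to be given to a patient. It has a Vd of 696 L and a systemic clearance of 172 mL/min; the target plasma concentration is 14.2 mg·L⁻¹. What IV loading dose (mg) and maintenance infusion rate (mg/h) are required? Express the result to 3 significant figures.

(a) 9880 mg; (b) 147 mg/h

Loading: fill Vd to C_target → 696.0 L × 14.2 mg/L = 9883 mg
CL = 172 mL/min = 172 × 0.06 = 10.32 L/h
Maintenance: replace elimination → rate = CL × Css = 10.32 × 14.2 = 146.5 mg/h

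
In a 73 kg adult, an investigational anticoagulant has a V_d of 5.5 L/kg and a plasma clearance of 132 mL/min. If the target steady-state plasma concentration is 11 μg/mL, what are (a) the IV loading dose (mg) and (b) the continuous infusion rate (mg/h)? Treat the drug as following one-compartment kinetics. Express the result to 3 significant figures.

Vd(total) = 73 kg × 5.5 L/kg = 401.5 L
Loading dose = Vd × C = 401.5 × 11 = 4417 mg
Convert clearance: 132 mL/min × 60 min/h ÷ 1000 mL/L = 7.920 L/h
Maintenance infusion rate = CL × Css = 7.920 × 11 = 87.12 mg/h

(a) 4420 mg; (b) 87.1 mg/h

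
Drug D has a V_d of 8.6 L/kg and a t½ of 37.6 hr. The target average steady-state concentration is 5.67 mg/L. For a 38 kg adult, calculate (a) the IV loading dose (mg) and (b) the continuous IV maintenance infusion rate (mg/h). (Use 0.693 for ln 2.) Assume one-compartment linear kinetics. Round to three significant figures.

(a) 1850 mg; (b) 34.2 mg/h

Vd = 8.6 L/kg × 38 kg = 326.8 L
LD = Vd × C = 326.8 × 5.67 = 1853 mg
CL = 0.693 × Vd / t½ = 0.693 × 326.8 / 37.6 = 6.023 L/h
Infusion rate = CL × Css = 6.023 × 5.67 = 34.15 mg/h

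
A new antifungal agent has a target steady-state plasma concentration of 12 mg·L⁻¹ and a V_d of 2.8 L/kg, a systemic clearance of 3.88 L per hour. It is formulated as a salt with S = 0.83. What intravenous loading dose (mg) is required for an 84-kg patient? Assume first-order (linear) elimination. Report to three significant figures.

3400 mg

Vd(total) = 84 kg × 2.8 L/kg = 235.2 L
LD is governed by Vd — clearance does not enter the loading-dose calculation.
LD = Vd × C / S = 235.2 × 12.00 / 0.83 = 3400 mg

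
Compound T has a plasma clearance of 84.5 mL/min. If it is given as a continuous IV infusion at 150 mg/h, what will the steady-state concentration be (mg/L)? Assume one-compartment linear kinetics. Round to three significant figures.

CL = 84.5 mL/min = 84.5 × 0.06 = 5.070 L/h
Css = rate / CL = 150 / 5.070 = 29.59 mg/L

29.6 mg/L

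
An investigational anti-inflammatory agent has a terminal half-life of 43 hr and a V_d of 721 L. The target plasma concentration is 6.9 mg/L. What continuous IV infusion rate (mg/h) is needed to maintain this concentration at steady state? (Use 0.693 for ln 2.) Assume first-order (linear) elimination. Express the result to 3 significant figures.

CL = ln 2 · Vd / t½ = 0.693 × 721.0 / 43 = 11.62 L/h
Infusion rate = CL × Css = 11.62 × 6.9 = 80.18 mg/h

80.2 mg/h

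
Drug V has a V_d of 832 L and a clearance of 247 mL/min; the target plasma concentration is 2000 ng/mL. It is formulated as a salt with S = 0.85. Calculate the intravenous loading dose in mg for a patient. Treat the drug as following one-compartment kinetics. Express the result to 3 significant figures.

C = 2000 ng/mL = 2.000 mg/L
LD = Vd × C / S = 832.0 × 2.000 / 0.85 = 1958 mg

1960 mg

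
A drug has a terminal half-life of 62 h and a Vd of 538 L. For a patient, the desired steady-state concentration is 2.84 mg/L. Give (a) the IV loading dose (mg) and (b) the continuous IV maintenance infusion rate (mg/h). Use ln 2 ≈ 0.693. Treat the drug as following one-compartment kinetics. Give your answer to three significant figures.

LD = Vd × C = 538.0 × 2.84 = 1528 mg
CL = 0.693 × Vd / t½ = 0.693 × 538.0 / 62 = 6.013 L/h
Infusion rate = CL × Css = 6.013 × 2.84 = 17.08 mg/h

(a) 1530 mg; (b) 17.1 mg/h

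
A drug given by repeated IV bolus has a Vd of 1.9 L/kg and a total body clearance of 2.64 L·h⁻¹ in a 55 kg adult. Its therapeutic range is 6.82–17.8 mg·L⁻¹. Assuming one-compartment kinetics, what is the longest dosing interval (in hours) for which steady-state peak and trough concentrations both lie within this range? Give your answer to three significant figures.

38.0 h

Vd = 1.9 L/kg × 55 kg = 104.5 L
k = CL / Vd = 2.640 / 104.5 = 0.02526 h⁻¹
Between IV bolus doses, concentration decays as C = C₀·e^(−kτ), so C_peak/C_trough = e^(kτ).
τ_max = ln(C_peak/C_trough) / k = ln(17.8/6.82) / 0.02526 = 0.9593 / 0.02526 = 37.98 h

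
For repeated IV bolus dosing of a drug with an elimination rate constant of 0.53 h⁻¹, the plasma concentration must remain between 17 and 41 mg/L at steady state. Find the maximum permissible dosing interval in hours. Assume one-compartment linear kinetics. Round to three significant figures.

1.66 h

Between IV bolus doses, concentration decays as C = C₀·e^(−kτ), so C_peak/C_trough = e^(kτ).
τ_max = ln(C_peak/C_trough) / k = ln(41/17) / 0.5300 = 0.8804 / 0.5300 = 1.661 h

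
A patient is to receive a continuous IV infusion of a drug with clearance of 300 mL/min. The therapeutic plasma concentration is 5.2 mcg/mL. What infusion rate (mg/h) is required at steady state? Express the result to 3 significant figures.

93.6 mg/h

CL = 300 mL/min = 300 × 0.06 = 18.00 L/h
Rate = CL × Css = 18.00 × 5.2 = 93.60 mg/h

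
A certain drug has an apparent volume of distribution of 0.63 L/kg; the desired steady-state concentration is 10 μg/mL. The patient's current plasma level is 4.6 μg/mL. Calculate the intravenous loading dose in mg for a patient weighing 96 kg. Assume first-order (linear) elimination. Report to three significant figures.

Vd = 0.63 L/kg × 96 kg = 60.48 L
Concentration deficit ΔC = 10 − 4.6 = 5.400 mg/L
LD = Vd × ΔC = 60.48 × 5.400 = 326.6 mg

327 mg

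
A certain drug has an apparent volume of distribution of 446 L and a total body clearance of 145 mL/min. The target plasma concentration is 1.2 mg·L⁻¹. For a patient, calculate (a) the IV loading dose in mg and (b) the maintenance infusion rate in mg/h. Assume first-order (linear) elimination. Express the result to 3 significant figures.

(a) 535 mg; (b) 10.4 mg/h

Loading: fill Vd to C_target → 446.0 L × 1.2 mg/L = 535.2 mg
Convert clearance: 145 mL/min × 60 min/h ÷ 1000 mL/L = 8.700 L/h
Maintenance infusion rate = CL × Css = 8.700 × 1.2 = 10.44 mg/h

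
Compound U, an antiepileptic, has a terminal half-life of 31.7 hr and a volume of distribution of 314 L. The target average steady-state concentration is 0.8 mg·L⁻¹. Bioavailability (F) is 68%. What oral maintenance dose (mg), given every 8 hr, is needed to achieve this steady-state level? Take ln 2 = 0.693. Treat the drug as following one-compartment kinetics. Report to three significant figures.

64.6 mg

k = 0.693/31.7 = 0.02186 h⁻¹, so CL = k·Vd = 0.02186 × 314.0 = 6.864 L/h
D = CL × Css × τ / F = 6.864 × 0.8 × 8 / 0.68 = 64.60 mg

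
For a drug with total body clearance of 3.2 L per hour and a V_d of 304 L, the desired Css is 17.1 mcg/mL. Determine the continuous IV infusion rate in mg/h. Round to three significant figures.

Rate = CL × Css = 3.200 × 17.1 = 54.72 mg/h

54.7 mg/h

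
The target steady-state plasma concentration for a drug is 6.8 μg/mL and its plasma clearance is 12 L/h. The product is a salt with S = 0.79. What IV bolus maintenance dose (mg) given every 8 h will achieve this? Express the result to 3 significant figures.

D = CL × Css × τ / S = 12.00 × 6.8 × 8 / 0.79 = 826.3 mg

826 mg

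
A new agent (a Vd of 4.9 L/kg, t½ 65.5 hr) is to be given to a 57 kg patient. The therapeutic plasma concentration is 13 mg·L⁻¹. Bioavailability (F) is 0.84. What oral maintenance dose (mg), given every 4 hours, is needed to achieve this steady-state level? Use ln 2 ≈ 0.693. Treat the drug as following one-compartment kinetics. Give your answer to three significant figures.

Total Vd = 4.9 × 57 = 279.3 L
CL = 0.693 × Vd / t½ = 0.693 × 279.3 / 65.5 = 2.955 L/h
D = CL × Css × τ / F = 2.955 × 13 × 4 / 0.84 = 182.9 mg

183 mg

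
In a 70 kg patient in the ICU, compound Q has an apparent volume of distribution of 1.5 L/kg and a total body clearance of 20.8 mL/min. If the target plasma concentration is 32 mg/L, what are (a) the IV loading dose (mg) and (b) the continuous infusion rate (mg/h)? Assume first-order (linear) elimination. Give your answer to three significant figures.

Vd(total) = 70 kg × 1.5 L/kg = 105.0 L
Loading dose = Vd × C = 105.0 × 32 = 3360 mg
CL = 20.8 mL/min × 60/1000 = 1.248 L/h
Maintenance infusion rate = CL × Css = 1.248 × 32 = 39.94 mg/h

(a) 3360 mg; (b) 39.9 mg/h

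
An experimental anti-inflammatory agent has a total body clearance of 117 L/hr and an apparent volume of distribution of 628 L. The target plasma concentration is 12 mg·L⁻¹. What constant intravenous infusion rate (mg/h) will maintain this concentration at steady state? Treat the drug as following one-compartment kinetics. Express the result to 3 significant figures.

Rate = CL × Css = 117.0 × 12 = 1404 mg/h

1400 mg/h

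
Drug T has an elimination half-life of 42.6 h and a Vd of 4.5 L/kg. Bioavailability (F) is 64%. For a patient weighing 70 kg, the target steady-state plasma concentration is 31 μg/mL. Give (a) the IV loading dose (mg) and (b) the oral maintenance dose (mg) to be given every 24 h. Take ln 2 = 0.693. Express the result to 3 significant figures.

Total Vd = 4.5 × 70 = 315.0 L
LD = Vd × C = 315.0 × 31 = 9765 mg
CL = 0.693 × Vd / t½ = 0.693 × 315.0 / 42.6 = 5.124 L/h
D = CL × Css × τ / F = 5.124 × 31 × 24 / 0.64 = 5957 mg

(a) 9770 mg; (b) 5960 mg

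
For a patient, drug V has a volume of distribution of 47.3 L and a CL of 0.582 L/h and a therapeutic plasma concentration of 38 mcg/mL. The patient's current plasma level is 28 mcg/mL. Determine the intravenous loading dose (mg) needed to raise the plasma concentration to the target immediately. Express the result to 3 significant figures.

Concentration deficit ΔC = 38 − 28 = 10.00 mg/L
LD = Vd × ΔC = 47.30 × 10.00 = 473.0 mg

473 mg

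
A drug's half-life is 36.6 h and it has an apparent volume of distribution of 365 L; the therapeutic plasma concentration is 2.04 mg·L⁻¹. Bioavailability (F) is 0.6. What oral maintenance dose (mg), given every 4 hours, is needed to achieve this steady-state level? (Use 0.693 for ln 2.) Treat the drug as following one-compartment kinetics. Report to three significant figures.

CL = 0.693 × Vd / t½ = 0.693 × 365.0 / 36.6 = 6.911 L/h
D = CL × Css × τ / F = 6.911 × 2.04 × 4 / 0.6 = 93.99 mg

94.0 mg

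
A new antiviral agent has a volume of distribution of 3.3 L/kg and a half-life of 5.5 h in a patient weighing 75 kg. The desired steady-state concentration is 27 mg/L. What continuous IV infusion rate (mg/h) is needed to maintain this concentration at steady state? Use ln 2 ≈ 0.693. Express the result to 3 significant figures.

Total Vd = 3.3 × 75 = 247.5 L
CL = 0.693 × Vd / t½ = 0.693 × 247.5 / 5.5 = 31.19 L/h
Infusion rate = CL × Css = 31.19 × 27 = 842.1 mg/h

842 mg/h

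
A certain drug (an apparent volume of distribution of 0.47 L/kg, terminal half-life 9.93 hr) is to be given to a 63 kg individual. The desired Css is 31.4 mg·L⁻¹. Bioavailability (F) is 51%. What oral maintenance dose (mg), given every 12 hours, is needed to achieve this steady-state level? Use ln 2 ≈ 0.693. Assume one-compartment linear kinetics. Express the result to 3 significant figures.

Total Vd = 0.47 × 63 = 29.61 L
CL = ln 2 · Vd / t½ = 0.693 × 29.61 / 9.93 = 2.066 L/h
D = CL × Css × τ / F = 2.066 × 31.4 × 12 / 0.51 = 1526 mg

1530 mg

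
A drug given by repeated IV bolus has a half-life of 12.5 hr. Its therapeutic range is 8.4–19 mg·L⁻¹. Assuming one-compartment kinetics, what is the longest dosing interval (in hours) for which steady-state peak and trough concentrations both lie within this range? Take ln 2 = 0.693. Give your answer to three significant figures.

k = 0.693 / t½ = 0.693 / 12.5 = 0.05544 h⁻¹
Between IV bolus doses, concentration decays as C = C₀·e^(−kτ), so C_peak/C_trough = e^(kτ).
τ_max = ln(C_peak/C_trough) / k = ln(19/8.4) / 0.05544 = 0.8162 / 0.05544 = 14.72 h

14.7 h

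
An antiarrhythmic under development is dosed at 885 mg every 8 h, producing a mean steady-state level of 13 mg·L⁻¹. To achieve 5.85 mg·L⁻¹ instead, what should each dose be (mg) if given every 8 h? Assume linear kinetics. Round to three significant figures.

398 mg

For first-order elimination, Css ∝ F·D/(CL·τ); F and CL are unchanged, so Css ∝ D/τ.
D₂ = D₁ × (Css,target / Css,current) = 885 × 5.85/13 = 398.3 mg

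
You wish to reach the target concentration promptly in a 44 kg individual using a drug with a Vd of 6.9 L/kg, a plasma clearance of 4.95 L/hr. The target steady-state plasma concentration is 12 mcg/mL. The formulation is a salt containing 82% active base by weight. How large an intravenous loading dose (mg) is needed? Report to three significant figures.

4440 mg

Total Vd = 6.9 × 44 = 303.6 L
LD is governed by Vd — clearance does not enter the loading-dose calculation.
LD = Vd × C / S = 303.6 × 12.00 / 0.82 = 4443 mg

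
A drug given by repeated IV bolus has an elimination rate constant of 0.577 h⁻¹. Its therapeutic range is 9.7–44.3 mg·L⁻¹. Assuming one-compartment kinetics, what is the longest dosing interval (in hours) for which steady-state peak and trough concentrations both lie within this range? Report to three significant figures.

Between IV bolus doses, concentration decays as C = C₀·e^(−kτ), so C_peak/C_trough = e^(kτ).
τ_max = ln(C_peak/C_trough) / k = ln(44.3/9.7) / 0.5770 = 1.519 / 0.5770 = 2.633 h

2.63 h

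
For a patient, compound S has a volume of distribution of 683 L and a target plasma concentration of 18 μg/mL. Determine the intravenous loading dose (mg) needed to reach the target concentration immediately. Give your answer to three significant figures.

LD = Vd × C = 683.0 × 18.00 = 12290 mg

12300 mg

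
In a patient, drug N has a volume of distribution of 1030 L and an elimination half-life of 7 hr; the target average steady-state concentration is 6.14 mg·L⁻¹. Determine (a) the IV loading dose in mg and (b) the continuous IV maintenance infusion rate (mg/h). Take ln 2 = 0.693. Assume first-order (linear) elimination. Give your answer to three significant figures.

LD = Vd × C = 1030 × 6.14 = 6324 mg
CL = 0.693 × Vd / t½ = 0.693 × 1030 / 7 = 102.0 L/h
Infusion rate = CL × Css = 102.0 × 6.14 = 626.3 mg/h

(a) 6320 mg; (b) 626 mg/h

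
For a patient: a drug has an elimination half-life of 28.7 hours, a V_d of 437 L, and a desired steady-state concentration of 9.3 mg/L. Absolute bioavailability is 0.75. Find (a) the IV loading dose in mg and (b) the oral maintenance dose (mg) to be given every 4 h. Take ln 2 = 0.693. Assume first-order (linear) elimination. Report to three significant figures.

(a) 4060 mg; (b) 523 mg

LD = Vd × C = 437.0 × 9.3 = 4064 mg
CL = 0.693 × Vd / t½ = 0.693 × 437.0 / 28.7 = 10.55 L/h
D = CL × Css × τ / F = 10.55 × 9.3 × 4 / 0.75 = 523.3 mg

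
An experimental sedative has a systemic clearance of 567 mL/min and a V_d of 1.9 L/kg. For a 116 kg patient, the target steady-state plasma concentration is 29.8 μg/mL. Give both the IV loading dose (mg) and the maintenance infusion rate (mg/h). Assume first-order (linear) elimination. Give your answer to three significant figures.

(a) 6570 mg; (b) 1010 mg/h

Vd = 1.9 L/kg × 116 kg = 220.4 L
LD = Vd · C_target = 220.4 × 29.8 = 6568 mg
Convert clearance: 567 mL/min × 60 min/h ÷ 1000 mL/L = 34.02 L/h
Infusion rate = 34.02 L/h × 29.8 mg/L = 1014 mg/h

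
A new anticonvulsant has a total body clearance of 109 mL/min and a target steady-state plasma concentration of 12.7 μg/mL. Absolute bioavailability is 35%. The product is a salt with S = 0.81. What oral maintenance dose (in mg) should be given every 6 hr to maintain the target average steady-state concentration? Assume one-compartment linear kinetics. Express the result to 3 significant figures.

1760 mg

CL = 109 mL/min × 60/1000 = 6.540 L/h
D = CL × Css × τ / F / S = 6.540 × 12.7 × 6 / 0.35 / 0.81 = 1758 mg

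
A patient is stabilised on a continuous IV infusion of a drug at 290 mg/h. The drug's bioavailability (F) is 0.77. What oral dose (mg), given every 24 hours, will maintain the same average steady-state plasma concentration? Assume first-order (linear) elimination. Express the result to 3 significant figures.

To maintain the same Css, the systemic dosing rate must be unchanged: F·D/τ = infusion rate.
D = rate × τ / F = 290 × 24 / 0.77 = 9039 mg

9040 mg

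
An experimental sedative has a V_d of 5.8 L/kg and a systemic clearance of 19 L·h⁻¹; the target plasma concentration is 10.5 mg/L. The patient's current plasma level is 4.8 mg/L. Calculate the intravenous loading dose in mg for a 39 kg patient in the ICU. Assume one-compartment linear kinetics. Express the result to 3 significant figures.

1290 mg

Vd(total) = 39 kg × 5.8 L/kg = 226.2 L
Concentration deficit ΔC = 10.5 − 4.8 = 5.700 mg/L
LD = Vd × ΔC = 226.2 × 5.700 = 1289 mg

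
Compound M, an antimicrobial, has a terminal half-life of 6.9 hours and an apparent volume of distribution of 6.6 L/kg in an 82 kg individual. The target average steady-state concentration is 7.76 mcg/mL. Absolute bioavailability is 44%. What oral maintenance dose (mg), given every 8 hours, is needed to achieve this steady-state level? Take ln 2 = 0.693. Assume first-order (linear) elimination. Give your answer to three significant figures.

Vd(total) = 82 kg × 6.6 L/kg = 541.2 L
k = 0.693/6.9 = 0.1004 h⁻¹, so CL = k·Vd = 0.1004 × 541.2 = 54.34 L/h
D = CL × Css × τ / F = 54.34 × 7.76 × 8 / 0.44 = 7667 mg

7670 mg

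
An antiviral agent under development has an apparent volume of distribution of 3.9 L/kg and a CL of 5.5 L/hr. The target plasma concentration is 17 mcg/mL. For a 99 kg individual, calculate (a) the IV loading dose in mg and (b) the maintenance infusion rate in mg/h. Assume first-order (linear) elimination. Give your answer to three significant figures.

Vd(total) = 99 kg × 3.9 L/kg = 386.1 L
LD = Vd · C_target = 386.1 × 17 = 6564 mg
Maintenance infusion rate = CL × Css = 5.500 × 17 = 93.50 mg/h

(a) 6560 mg; (b) 93.5 mg/h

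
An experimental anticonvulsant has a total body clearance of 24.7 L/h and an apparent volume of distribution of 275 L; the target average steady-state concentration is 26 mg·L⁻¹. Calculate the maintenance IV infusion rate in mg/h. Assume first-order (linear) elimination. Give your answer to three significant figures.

642 mg/h

Infusion rate = CL · Css = 24.70 L/h × 26 mg/L = 642.2 mg/h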